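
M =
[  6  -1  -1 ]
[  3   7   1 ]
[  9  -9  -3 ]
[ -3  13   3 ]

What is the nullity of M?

1

Row reduce to echelon form.
R2 ← R2 − (1/2)·R1: [0, 15/2, 3/2]
R3 ← R3 − (3/2)·R1: [0, -15/2, -3/2]
R4 ← R4 + (1/2)·R1: [0, 25/2, 5/2]
R3 ← R3 + R2: [0, 0, 0]
R4 ← R4 − (5/3)·R2: [0, 0, 0]
2 nonzero rows, so rank(M) = 2.
M has 3 columns; by rank–nullity, nullity = 3 − 2 = 1.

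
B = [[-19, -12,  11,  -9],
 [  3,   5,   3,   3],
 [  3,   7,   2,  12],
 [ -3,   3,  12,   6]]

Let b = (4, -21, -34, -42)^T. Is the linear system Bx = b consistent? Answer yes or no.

Row reduce the augmented matrix [B | b].
R2 ← R2 + (3/19)·R1: [0, 59/19, 90/19, 30/19, -387/19]
R3 ← R3 + (3/19)·R1: [0, 97/19, 71/19, 201/19, -634/19]
R4 ← R4 − (3/19)·R1: [0, 93/19, 195/19, 141/19, -810/19]
R3 ← R3 − (97/59)·R2: [0, 0, -239/59, 471/59, 7/59]
R4 ← R4 − (93/59)·R2: [0, 0, 165/59, 291/59, -621/59]
R4 ← R4 + (165/239)·R3: [0, 0, 0, 2496/239, -2496/239]
The echelon form has 4 nonzero rows, and every pivot lies in the first 4 columns, so rank(B) = rank([B|b]) = 4.
The system is consistent.

yes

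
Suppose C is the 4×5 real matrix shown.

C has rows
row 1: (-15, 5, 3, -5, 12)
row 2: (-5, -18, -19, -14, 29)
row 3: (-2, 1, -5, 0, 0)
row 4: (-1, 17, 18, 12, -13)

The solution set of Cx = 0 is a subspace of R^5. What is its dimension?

Row reduce to echelon form.
R2 ← R2 − (1/3)·R1: [0, -59/3, -20, -37/3, 25]
R3 ← R3 − (2/15)·R1: [0, 1/3, -27/5, 2/3, -8/5]
R4 ← R4 − (1/15)·R1: [0, 50/3, 89/5, 37/3, -69/5]
R3 ← R3 + (1/59)·R2: [0, 0, -1693/295, 27/59, -347/295]
R4 ← R4 + (50/59)·R2: [0, 0, 251/295, 111/59, 2179/295]
R4 ← R4 + (251/1693)·R3: [0, 0, 0, 3300/1693, 12210/1693]
4 nonzero rows, so rank(C) = 4.
C has 5 columns; by rank–nullity, nullity = 5 − 4 = 1.

1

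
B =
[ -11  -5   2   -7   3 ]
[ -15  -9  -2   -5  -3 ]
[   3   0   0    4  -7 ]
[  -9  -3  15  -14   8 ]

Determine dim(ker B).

Row reduce to echelon form.
R2 ← R2 − (15/11)·R1: [0, -24/11, -52/11, 50/11, -78/11]
R3 ← R3 + (3/11)·R1: [0, -15/11, 6/11, 23/11, -68/11]
R4 ← R4 − (9/11)·R1: [0, 12/11, 147/11, -91/11, 61/11]
R3 ← R3 − (5/8)·R2: [0, 0, 7/2, -3/4, -7/4]
R4 ← R4 + (1/2)·R2: [0, 0, 11, -6, 2]
R4 ← R4 − (22/7)·R3: [0, 0, 0, -51/14, 15/2]
4 nonzero rows, so rank(B) = 4.
B has 5 columns; by rank–nullity, nullity = 5 − 4 = 1.

1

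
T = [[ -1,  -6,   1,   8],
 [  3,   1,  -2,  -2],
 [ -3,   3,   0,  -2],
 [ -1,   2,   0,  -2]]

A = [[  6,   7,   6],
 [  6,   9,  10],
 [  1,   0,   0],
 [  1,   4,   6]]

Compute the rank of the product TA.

First compute TA:
[[-33, -29, -18],
 [ 20,  22,  16],
 [ -2,  -2,   0],
 [  4,   3,   2]]
Now row reduce the product.
R2 ← R2 + (20/33)·R1: [0, 146/33, 56/11]
R3 ← R3 − (2/33)·R1: [0, -8/33, 12/11]
R4 ← R4 + (4/33)·R1: [0, -17/33, -2/11]
R3 ← R3 + (4/73)·R2: [0, 0, 100/73]
R4 ← R4 + (17/146)·R2: [0, 0, 30/73]
R4 ← R4 − (3/10)·R3: [0, 0, 0]
3 nonzero rows, so rank(TA) = 3.

3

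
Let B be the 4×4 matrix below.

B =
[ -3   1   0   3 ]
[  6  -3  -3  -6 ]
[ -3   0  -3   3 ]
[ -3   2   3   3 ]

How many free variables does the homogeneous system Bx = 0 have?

2

Row reduce to echelon form.
R2 ← R2 + (2)·R1: [0, -1, -3, 0]
R3 ← R3 − R1: [0, -1, -3, 0]
R4 ← R4 − R1: [0, 1, 3, 0]
R3 ← R3 − R2: [0, 0, 0, 0]
R4 ← R4 + R2: [0, 0, 0, 0]
2 nonzero rows, so rank(B) = 2.
B has 4 columns; by rank–nullity, nullity = 4 − 2 = 2.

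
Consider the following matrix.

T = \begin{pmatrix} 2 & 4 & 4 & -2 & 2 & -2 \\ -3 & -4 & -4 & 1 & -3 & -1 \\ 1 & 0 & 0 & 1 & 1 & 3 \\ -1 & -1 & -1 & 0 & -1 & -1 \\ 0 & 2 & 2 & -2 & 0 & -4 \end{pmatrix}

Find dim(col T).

Row reduce to echelon form.
R2 ← R2 + (3/2)·R1: [0, 2, 2, -2, 0, -4]
R3 ← R3 − (1/2)·R1: [0, -2, -2, 2, 0, 4]
R4 ← R4 + (1/2)·R1: [0, 1, 1, -1, 0, -2]
R3 ← R3 + R2: [0, 0, 0, 0, 0, 0]
R4 ← R4 − (1/2)·R2: [0, 0, 0, 0, 0, 0]
R5 ← R5 − R2: [0, 0, 0, 0, 0, 0]
Echelon form has 2 nonzero rows, so rank(T) = 2.
The column space has dimension equal to the rank: 2.

2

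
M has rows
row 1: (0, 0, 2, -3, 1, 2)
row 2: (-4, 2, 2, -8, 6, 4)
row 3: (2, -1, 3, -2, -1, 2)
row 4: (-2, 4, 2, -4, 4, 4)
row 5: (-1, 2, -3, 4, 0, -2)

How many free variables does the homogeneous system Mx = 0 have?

Row reduce to echelon form.
Swap R1 ↔ R2
R3 ← R3 + (1/2)·R1: [0, 0, 4, -6, 2, 4]
R4 ← R4 − (1/2)·R1: [0, 3, 1, 0, 1, 2]
R5 ← R5 − (1/4)·R1: [0, 3/2, -7/2, 6, -3/2, -3]
Swap R2 ↔ R4
R5 ← R5 − (1/2)·R2: [0, 0, -4, 6, -2, -4]
R4 ← R4 − (1/2)·R3: [0, 0, 0, 0, 0, 0]
R5 ← R5 + R3: [0, 0, 0, 0, 0, 0]
3 nonzero rows, so rank(M) = 3.
M has 6 columns; by rank–nullity, nullity = 6 − 3 = 3.

3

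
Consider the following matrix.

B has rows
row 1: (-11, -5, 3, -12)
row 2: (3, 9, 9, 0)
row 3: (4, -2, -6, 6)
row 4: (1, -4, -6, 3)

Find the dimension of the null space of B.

Row reduce to echelon form.
R2 ← R2 + (3/11)·R1: [0, 84/11, 108/11, -36/11]
R3 ← R3 + (4/11)·R1: [0, -42/11, -54/11, 18/11]
R4 ← R4 + (1/11)·R1: [0, -49/11, -63/11, 21/11]
R3 ← R3 + (1/2)·R2: [0, 0, 0, 0]
R4 ← R4 + (7/12)·R2: [0, 0, 0, 0]
2 nonzero rows, so rank(B) = 2.
B has 4 columns; by rank–nullity, nullity = 4 − 2 = 2.

2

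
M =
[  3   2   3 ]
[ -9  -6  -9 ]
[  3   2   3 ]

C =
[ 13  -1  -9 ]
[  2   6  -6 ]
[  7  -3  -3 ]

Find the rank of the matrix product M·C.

1

First compute MC:
[[ 64,   0, -48],
 [-192,   0, 144],
 [ 64,   0, -48]]
Now row reduce the product.
R2 ← R2 + (3)·R1: [0, 0, 0]
R3 ← R3 − R1: [0, 0, 0]
1 nonzero row, so rank(MC) = 1.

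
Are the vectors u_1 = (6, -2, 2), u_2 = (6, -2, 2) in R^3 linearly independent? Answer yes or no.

no

Form the matrix with these vectors as rows and row reduce.
R2 ← R2 − R1: [0, 0, 0]
1 nonzero row, so the 2 vectors span a space of dimension 1.
Since 1 < 2, the vectors are linearly dependent.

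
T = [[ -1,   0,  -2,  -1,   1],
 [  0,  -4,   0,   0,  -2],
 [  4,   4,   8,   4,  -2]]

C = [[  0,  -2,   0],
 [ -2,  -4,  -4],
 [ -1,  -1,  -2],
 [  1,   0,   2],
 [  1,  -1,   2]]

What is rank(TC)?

First compute TC:
[[  2,   3,   4],
 [  6,  18,  12],
 [-14, -30, -28]]
Now row reduce the product.
R2 ← R2 − (3)·R1: [0, 9, 0]
R3 ← R3 + (7)·R1: [0, -9, 0]
R3 ← R3 + R2: [0, 0, 0]
2 nonzero rows, so rank(TC) = 2.

2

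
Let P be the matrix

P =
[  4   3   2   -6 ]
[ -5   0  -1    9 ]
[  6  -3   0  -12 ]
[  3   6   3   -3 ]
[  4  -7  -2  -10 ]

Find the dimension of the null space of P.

Row reduce to echelon form.
R2 ← R2 + (5/4)·R1: [0, 15/4, 3/2, 3/2]
R3 ← R3 − (3/2)·R1: [0, -15/2, -3, -3]
R4 ← R4 − (3/4)·R1: [0, 15/4, 3/2, 3/2]
R5 ← R5 − R1: [0, -10, -4, -4]
R3 ← R3 + (2)·R2: [0, 0, 0, 0]
R4 ← R4 − R2: [0, 0, 0, 0]
R5 ← R5 + (8/3)·R2: [0, 0, 0, 0]
2 nonzero rows, so rank(P) = 2.
P has 4 columns; by rank–nullity, nullity = 4 − 2 = 2.

2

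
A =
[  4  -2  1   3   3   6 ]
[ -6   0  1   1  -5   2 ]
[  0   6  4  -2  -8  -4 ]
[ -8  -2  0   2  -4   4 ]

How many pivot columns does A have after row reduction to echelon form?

3

Row reduce to echelon form.
R2 ← R2 + (3/2)·R1: [0, -3, 5/2, 11/2, -1/2, 11]
R4 ← R4 + (2)·R1: [0, -6, 2, 8, 2, 16]
R3 ← R3 + (2)·R2: [0, 0, 9, 9, -9, 18]
R4 ← R4 − (2)·R2: [0, 0, -3, -3, 3, -6]
R4 ← R4 + (1/3)·R3: [0, 0, 0, 0, 0, 0]
Echelon form has 3 nonzero rows, so rank(A) = 3.
Each nonzero row contributes one pivot column: 3 pivot columns.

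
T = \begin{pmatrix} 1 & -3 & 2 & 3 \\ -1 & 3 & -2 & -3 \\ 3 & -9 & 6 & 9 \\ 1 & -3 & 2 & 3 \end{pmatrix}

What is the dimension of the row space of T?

1

Row reduce to echelon form.
R2 ← R2 + R1: [0, 0, 0, 0]
R3 ← R3 − (3)·R1: [0, 0, 0, 0]
R4 ← R4 − R1: [0, 0, 0, 0]
Echelon form has 1 nonzero row, so rank(T) = 1.
The row space has dimension equal to the rank: 1.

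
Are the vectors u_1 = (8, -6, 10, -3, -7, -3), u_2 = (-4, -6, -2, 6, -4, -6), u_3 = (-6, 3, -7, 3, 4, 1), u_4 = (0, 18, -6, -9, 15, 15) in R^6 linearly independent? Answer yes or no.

Form the matrix with these vectors as rows and row reduce.
R2 ← R2 + (1/2)·R1: [0, -9, 3, 9/2, -15/2, -15/2]
R3 ← R3 + (3/4)·R1: [0, -3/2, 1/2, 3/4, -5/4, -5/4]
R3 ← R3 − (1/6)·R2: [0, 0, 0, 0, 0, 0]
R4 ← R4 + (2)·R2: [0, 0, 0, 0, 0, 0]
2 nonzero rows, so the 4 vectors span a space of dimension 2.
Since 2 < 4, the vectors are linearly dependent.

no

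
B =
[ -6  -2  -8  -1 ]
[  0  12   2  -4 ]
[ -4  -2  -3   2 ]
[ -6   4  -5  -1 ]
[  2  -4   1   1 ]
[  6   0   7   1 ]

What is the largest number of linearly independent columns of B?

3

Row reduce to echelon form.
R3 ← R3 − (2/3)·R1: [0, -2/3, 7/3, 8/3]
R4 ← R4 − R1: [0, 6, 3, 0]
R5 ← R5 + (1/3)·R1: [0, -14/3, -5/3, 2/3]
R6 ← R6 + R1: [0, -2, -1, 0]
R3 ← R3 + (1/18)·R2: [0, 0, 22/9, 22/9]
R4 ← R4 − (1/2)·R2: [0, 0, 2, 2]
R5 ← R5 + (7/18)·R2: [0, 0, -8/9, -8/9]
R6 ← R6 + (1/6)·R2: [0, 0, -2/3, -2/3]
R4 ← R4 − (9/11)·R3: [0, 0, 0, 0]
R5 ← R5 + (4/11)·R3: [0, 0, 0, 0]
R6 ← R6 + (3/11)·R3: [0, 0, 0, 0]
Echelon form has 3 nonzero rows, so rank(B) = 3.
The rank gives the maximum number of linearly independent columns: 3.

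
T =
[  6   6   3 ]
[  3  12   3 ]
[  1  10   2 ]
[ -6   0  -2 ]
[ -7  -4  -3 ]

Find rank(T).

Row reduce to echelon form.
R2 ← R2 − (1/2)·R1: [0, 9, 3/2]
R3 ← R3 − (1/6)·R1: [0, 9, 3/2]
R4 ← R4 + R1: [0, 6, 1]
R5 ← R5 + (7/6)·R1: [0, 3, 1/2]
R3 ← R3 − R2: [0, 0, 0]
R4 ← R4 − (2/3)·R2: [0, 0, 0]
R5 ← R5 − (1/3)·R2: [0, 0, 0]
Echelon form has 2 nonzero rows, so rank(T) = 2.

2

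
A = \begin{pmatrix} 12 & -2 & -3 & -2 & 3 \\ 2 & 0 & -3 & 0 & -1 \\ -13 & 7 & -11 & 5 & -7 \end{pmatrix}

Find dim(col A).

3

Row reduce to echelon form.
R2 ← R2 − (1/6)·R1: [0, 1/3, -5/2, 1/3, -3/2]
R3 ← R3 + (13/12)·R1: [0, 29/6, -57/4, 17/6, -15/4]
R3 ← R3 − (29/2)·R2: [0, 0, 22, -2, 18]
Echelon form has 3 nonzero rows, so rank(A) = 3.
The column space has dimension equal to the rank: 3.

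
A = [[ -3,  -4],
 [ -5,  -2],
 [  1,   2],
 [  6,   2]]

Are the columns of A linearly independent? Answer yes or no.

Row reduce A to echelon form.
R2 ← R2 − (5/3)·R1: [0, 14/3]
R3 ← R3 + (1/3)·R1: [0, 2/3]
R4 ← R4 + (2)·R1: [0, -6]
R3 ← R3 − (1/7)·R2: [0, 0]
R4 ← R4 + (9/7)·R2: [0, 0]
2 pivots among 2 columns.
Every column is a pivot column, so the columns are linearly independent.

yes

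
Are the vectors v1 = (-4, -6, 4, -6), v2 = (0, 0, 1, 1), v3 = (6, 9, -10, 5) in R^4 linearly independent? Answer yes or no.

Form the matrix with these vectors as rows and row reduce.
R3 ← R3 + (3/2)·R1: [0, 0, -4, -4]
R3 ← R3 + (4)·R2: [0, 0, 0, 0]
2 nonzero rows, so the 3 vectors span a space of dimension 2.
Since 2 < 3, the vectors are linearly dependent.

no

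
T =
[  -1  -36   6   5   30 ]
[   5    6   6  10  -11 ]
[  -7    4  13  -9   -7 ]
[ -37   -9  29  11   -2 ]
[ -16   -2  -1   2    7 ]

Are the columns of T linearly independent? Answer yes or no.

yes

Row reduce T to echelon form.
R2 ← R2 + (5)·R1: [0, -174, 36, 35, 139]
R3 ← R3 − (7)·R1: [0, 256, -29, -44, -217]
R4 ← R4 − (37)·R1: [0, 1323, -193, -174, -1112]
R5 ← R5 − (16)·R1: [0, 574, -97, -78, -473]
R3 ← R3 + (128/87)·R2: [0, 0, 695/29, 652/87, -1087/87]
R4 ← R4 + (441/58)·R2: [0, 0, 2341/29, 5343/58, -3197/58]
R5 ← R5 + (287/87)·R2: [0, 0, 631/29, 3259/87, -1258/87]
R4 ← R4 − (2341/695)·R3: [0, 0, 0, 278879/4170, -54359/4170]
R5 ← R5 − (631/695)·R3: [0, 0, 0, 63917/2085, -6497/2085]
R5 ← R5 − (127834/278879)·R4: [0, 0, 0, 0, 797404/278879]
5 pivots among 5 columns.
Every column is a pivot column, so the columns are linearly independent.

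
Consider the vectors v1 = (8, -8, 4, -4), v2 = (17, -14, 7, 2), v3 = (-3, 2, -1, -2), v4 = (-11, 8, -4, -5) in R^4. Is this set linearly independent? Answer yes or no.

Form the matrix with these vectors as rows and row reduce.
R2 ← R2 − (17/8)·R1: [0, 3, -3/2, 21/2]
R3 ← R3 + (3/8)·R1: [0, -1, 1/2, -7/2]
R4 ← R4 + (11/8)·R1: [0, -3, 3/2, -21/2]
R3 ← R3 + (1/3)·R2: [0, 0, 0, 0]
R4 ← R4 + R2: [0, 0, 0, 0]
2 nonzero rows, so the 4 vectors span a space of dimension 2.
Since 2 < 4, the vectors are linearly dependent.

no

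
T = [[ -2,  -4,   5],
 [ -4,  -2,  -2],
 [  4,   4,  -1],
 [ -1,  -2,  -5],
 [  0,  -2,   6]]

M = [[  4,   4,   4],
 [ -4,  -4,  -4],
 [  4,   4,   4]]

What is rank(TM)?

First compute TM:
[[ 28,  28,  28],
 [-16, -16, -16],
 [ -4,  -4,  -4],
 [-16, -16, -16],
 [ 32,  32,  32]]
Now row reduce the product.
R2 ← R2 + (4/7)·R1: [0, 0, 0]
R3 ← R3 + (1/7)·R1: [0, 0, 0]
R4 ← R4 + (4/7)·R1: [0, 0, 0]
R5 ← R5 − (8/7)·R1: [0, 0, 0]
1 nonzero row, so rank(TM) = 1.

1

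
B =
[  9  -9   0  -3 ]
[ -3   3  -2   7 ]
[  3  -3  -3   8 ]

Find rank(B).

2

Row reduce to echelon form.
R2 ← R2 + (1/3)·R1: [0, 0, -2, 6]
R3 ← R3 − (1/3)·R1: [0, 0, -3, 9]
R3 ← R3 − (3/2)·R2: [0, 0, 0, 0]
Echelon form has 2 nonzero rows, so rank(B) = 2.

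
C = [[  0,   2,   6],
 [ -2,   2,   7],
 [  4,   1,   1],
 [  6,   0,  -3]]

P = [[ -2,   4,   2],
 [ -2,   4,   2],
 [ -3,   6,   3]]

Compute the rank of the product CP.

1

First compute CP:
[[-22,  44,  22],
 [-21,  42,  21],
 [-13,  26,  13],
 [ -3,   6,   3]]
Now row reduce the product.
R2 ← R2 − (21/22)·R1: [0, 0, 0]
R3 ← R3 − (13/22)·R1: [0, 0, 0]
R4 ← R4 − (3/22)·R1: [0, 0, 0]
1 nonzero row, so rank(CP) = 1.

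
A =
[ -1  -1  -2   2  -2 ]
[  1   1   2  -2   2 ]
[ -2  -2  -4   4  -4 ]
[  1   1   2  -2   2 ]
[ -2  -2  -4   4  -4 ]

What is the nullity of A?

Row reduce to echelon form.
R2 ← R2 + R1: [0, 0, 0, 0, 0]
R3 ← R3 − (2)·R1: [0, 0, 0, 0, 0]
R4 ← R4 + R1: [0, 0, 0, 0, 0]
R5 ← R5 − (2)·R1: [0, 0, 0, 0, 0]
1 nonzero row, so rank(A) = 1.
A has 5 columns; by rank–nullity, nullity = 5 − 1 = 4.

4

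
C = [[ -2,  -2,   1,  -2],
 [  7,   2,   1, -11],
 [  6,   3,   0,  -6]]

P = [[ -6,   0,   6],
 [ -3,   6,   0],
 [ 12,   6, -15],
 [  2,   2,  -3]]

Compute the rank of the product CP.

First compute CP:
[[ 26, -10, -21],
 [-58,  -4,  60],
 [-57,   6,  54]]
Now row reduce the product.
R2 ← R2 + (29/13)·R1: [0, -342/13, 171/13]
R3 ← R3 + (57/26)·R1: [0, -207/13, 207/26]
R3 ← R3 − (23/38)·R2: [0, 0, 0]
2 nonzero rows, so rank(CP) = 2.

2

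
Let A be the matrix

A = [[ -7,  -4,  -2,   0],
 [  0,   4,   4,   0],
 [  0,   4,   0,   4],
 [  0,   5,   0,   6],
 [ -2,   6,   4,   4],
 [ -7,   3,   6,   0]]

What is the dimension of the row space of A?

4

Row reduce to echelon form.
R5 ← R5 − (2/7)·R1: [0, 50/7, 32/7, 4]
R6 ← R6 − R1: [0, 7, 8, 0]
R3 ← R3 − R2: [0, 0, -4, 4]
R4 ← R4 − (5/4)·R2: [0, 0, -5, 6]
R5 ← R5 − (25/14)·R2: [0, 0, -18/7, 4]
R6 ← R6 − (7/4)·R2: [0, 0, 1, 0]
R4 ← R4 − (5/4)·R3: [0, 0, 0, 1]
R5 ← R5 − (9/14)·R3: [0, 0, 0, 10/7]
R6 ← R6 + (1/4)·R3: [0, 0, 0, 1]
R5 ← R5 − (10/7)·R4: [0, 0, 0, 0]
R6 ← R6 − R4: [0, 0, 0, 0]
Echelon form has 4 nonzero rows, so rank(A) = 4.
The row space has dimension equal to the rank: 4.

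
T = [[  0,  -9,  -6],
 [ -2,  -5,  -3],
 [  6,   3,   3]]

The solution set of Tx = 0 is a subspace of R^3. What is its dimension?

Row reduce to echelon form.
Swap R1 ↔ R2
R3 ← R3 + (3)·R1: [0, -12, -6]
R3 ← R3 − (4/3)·R2: [0, 0, 2]
3 nonzero rows, so rank(T) = 3.
T has 3 columns; by rank–nullity, nullity = 3 − 3 = 0.

0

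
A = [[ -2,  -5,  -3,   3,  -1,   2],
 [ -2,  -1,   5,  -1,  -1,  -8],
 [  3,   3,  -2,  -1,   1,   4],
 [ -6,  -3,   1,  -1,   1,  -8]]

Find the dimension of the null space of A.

2

Row reduce to echelon form.
R2 ← R2 − R1: [0, 4, 8, -4, 0, -10]
R3 ← R3 + (3/2)·R1: [0, -9/2, -13/2, 7/2, -1/2, 7]
R4 ← R4 − (3)·R1: [0, 12, 10, -10, 4, -14]
R3 ← R3 + (9/8)·R2: [0, 0, 5/2, -1, -1/2, -17/4]
R4 ← R4 − (3)·R2: [0, 0, -14, 2, 4, 16]
R4 ← R4 + (28/5)·R3: [0, 0, 0, -18/5, 6/5, -39/5]
4 nonzero rows, so rank(A) = 4.
A has 6 columns; by rank–nullity, nullity = 6 − 4 = 2.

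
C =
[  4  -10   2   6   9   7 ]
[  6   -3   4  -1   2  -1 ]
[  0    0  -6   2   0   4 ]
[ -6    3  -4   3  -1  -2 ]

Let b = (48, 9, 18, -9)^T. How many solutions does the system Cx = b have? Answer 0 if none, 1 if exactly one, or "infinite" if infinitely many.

Row reduce the augmented matrix [C | b].
R2 ← R2 − (3/2)·R1: [0, 12, 1, -10, -23/2, -23/2, -63]
R4 ← R4 + (3/2)·R1: [0, -12, -1, 12, 25/2, 17/2, 63]
R4 ← R4 + R2: [0, 0, 0, 2, 1, -3, 0]
The echelon form has 4 nonzero rows, and every pivot lies in the first 6 columns, so rank(C) = rank([C|b]) = 4.
The system is consistent.
rank = 4 < 6 unknowns, so there are infinitely many solutions.

infinite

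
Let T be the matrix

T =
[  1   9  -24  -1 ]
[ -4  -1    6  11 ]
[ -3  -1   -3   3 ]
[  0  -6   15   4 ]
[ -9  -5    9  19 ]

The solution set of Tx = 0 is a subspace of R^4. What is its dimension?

Row reduce to echelon form.
R2 ← R2 + (4)·R1: [0, 35, -90, 7]
R3 ← R3 + (3)·R1: [0, 26, -75, 0]
R5 ← R5 + (9)·R1: [0, 76, -207, 10]
R3 ← R3 − (26/35)·R2: [0, 0, -57/7, -26/5]
R4 ← R4 + (6/35)·R2: [0, 0, -3/7, 26/5]
R5 ← R5 − (76/35)·R2: [0, 0, -81/7, -26/5]
R4 ← R4 − (1/19)·R3: [0, 0, 0, 104/19]
R5 ← R5 − (27/19)·R3: [0, 0, 0, 208/95]
R5 ← R5 − (2/5)·R4: [0, 0, 0, 0]
4 nonzero rows, so rank(T) = 4.
T has 4 columns; by rank–nullity, nullity = 4 − 4 = 0.

0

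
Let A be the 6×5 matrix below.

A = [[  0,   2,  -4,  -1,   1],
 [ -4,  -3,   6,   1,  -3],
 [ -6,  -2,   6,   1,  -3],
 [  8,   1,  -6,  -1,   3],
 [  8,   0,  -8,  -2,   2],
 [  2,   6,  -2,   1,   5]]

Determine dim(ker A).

Row reduce to echelon form.
Swap R1 ↔ R2
R3 ← R3 − (3/2)·R1: [0, 5/2, -3, -1/2, 3/2]
R4 ← R4 + (2)·R1: [0, -5, 6, 1, -3]
R5 ← R5 + (2)·R1: [0, -6, 4, 0, -4]
R6 ← R6 + (1/2)·R1: [0, 9/2, 1, 3/2, 7/2]
R3 ← R3 − (5/4)·R2: [0, 0, 2, 3/4, 1/4]
R4 ← R4 + (5/2)·R2: [0, 0, -4, -3/2, -1/2]
R5 ← R5 + (3)·R2: [0, 0, -8, -3, -1]
R6 ← R6 − (9/4)·R2: [0, 0, 10, 15/4, 5/4]
R4 ← R4 + (2)·R3: [0, 0, 0, 0, 0]
R5 ← R5 + (4)·R3: [0, 0, 0, 0, 0]
R6 ← R6 − (5)·R3: [0, 0, 0, 0, 0]
3 nonzero rows, so rank(A) = 3.
A has 5 columns; by rank–nullity, nullity = 5 − 3 = 2.

2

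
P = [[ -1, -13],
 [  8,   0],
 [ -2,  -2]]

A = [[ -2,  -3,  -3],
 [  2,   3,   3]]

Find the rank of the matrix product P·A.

1

First compute PA:
[[-24, -36, -36],
 [-16, -24, -24],
 [  0,   0,   0]]
Now row reduce the product.
R2 ← R2 − (2/3)·R1: [0, 0, 0]
1 nonzero row, so rank(PA) = 1.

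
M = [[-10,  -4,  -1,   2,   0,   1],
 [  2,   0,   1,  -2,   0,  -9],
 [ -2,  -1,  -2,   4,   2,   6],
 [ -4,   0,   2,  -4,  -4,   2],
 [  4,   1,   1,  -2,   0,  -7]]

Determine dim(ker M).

Row reduce to echelon form.
R2 ← R2 + (1/5)·R1: [0, -4/5, 4/5, -8/5, 0, -44/5]
R3 ← R3 − (1/5)·R1: [0, -1/5, -9/5, 18/5, 2, 29/5]
R4 ← R4 − (2/5)·R1: [0, 8/5, 12/5, -24/5, -4, 8/5]
R5 ← R5 + (2/5)·R1: [0, -3/5, 3/5, -6/5, 0, -33/5]
R3 ← R3 − (1/4)·R2: [0, 0, -2, 4, 2, 8]
R4 ← R4 + (2)·R2: [0, 0, 4, -8, -4, -16]
R5 ← R5 − (3/4)·R2: [0, 0, 0, 0, 0, 0]
R4 ← R4 + (2)·R3: [0, 0, 0, 0, 0, 0]
3 nonzero rows, so rank(M) = 3.
M has 6 columns; by rank–nullity, nullity = 6 − 3 = 3.

3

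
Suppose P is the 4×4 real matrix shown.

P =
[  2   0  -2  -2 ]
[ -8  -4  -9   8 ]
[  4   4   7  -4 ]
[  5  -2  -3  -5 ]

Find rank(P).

Row reduce to echelon form.
R2 ← R2 + (4)·R1: [0, -4, -17, 0]
R3 ← R3 − (2)·R1: [0, 4, 11, 0]
R4 ← R4 − (5/2)·R1: [0, -2, 2, 0]
R3 ← R3 + R2: [0, 0, -6, 0]
R4 ← R4 − (1/2)·R2: [0, 0, 21/2, 0]
R4 ← R4 + (7/4)·R3: [0, 0, 0, 0]
Echelon form has 3 nonzero rows, so rank(P) = 3.

3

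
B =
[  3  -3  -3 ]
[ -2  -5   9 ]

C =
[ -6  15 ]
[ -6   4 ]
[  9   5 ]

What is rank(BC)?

First compute BC:
[[-27,  18],
 [123,  -5]]
Now row reduce the product.
R2 ← R2 + (41/9)·R1: [0, 77]
2 nonzero rows, so rank(BC) = 2.

2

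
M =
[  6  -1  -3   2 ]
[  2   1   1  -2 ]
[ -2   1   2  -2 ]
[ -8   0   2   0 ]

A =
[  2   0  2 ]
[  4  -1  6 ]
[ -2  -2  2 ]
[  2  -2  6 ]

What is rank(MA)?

2

First compute MA:
[[ 18,   3,  12],
 [  2,   1,   0],
 [ -8,  -1,  -6],
 [-20,  -4, -12]]
Now row reduce the product.
R2 ← R2 − (1/9)·R1: [0, 2/3, -4/3]
R3 ← R3 + (4/9)·R1: [0, 1/3, -2/3]
R4 ← R4 + (10/9)·R1: [0, -2/3, 4/3]
R3 ← R3 − (1/2)·R2: [0, 0, 0]
R4 ← R4 + R2: [0, 0, 0]
2 nonzero rows, so rank(MA) = 2.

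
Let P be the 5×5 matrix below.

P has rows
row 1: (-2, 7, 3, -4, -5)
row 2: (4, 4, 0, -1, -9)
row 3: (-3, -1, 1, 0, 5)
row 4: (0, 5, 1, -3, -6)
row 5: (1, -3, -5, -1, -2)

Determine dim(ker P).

2

Row reduce to echelon form.
R2 ← R2 + (2)·R1: [0, 18, 6, -9, -19]
R3 ← R3 − (3/2)·R1: [0, -23/2, -7/2, 6, 25/2]
R5 ← R5 + (1/2)·R1: [0, 1/2, -7/2, -3, -9/2]
R3 ← R3 + (23/36)·R2: [0, 0, 1/3, 1/4, 13/36]
R4 ← R4 − (5/18)·R2: [0, 0, -2/3, -1/2, -13/18]
R5 ← R5 − (1/36)·R2: [0, 0, -11/3, -11/4, -143/36]
R4 ← R4 + (2)·R3: [0, 0, 0, 0, 0]
R5 ← R5 + (11)·R3: [0, 0, 0, 0, 0]
3 nonzero rows, so rank(P) = 3.
P has 5 columns; by rank–nullity, nullity = 5 − 3 = 2.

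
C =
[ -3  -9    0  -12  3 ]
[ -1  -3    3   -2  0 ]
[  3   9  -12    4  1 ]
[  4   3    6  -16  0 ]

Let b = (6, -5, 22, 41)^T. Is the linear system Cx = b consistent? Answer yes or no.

yes

Row reduce the augmented matrix [C | b].
R2 ← R2 − (1/3)·R1: [0, 0, 3, 2, -1, -7]
R3 ← R3 + R1: [0, 0, -12, -8, 4, 28]
R4 ← R4 + (4/3)·R1: [0, -9, 6, -32, 4, 49]
Swap R2 ↔ R4
R4 ← R4 + (1/4)·R3: [0, 0, 0, 0, 0, 0]
The echelon form has 3 nonzero rows, and every pivot lies in the first 5 columns, so rank(C) = rank([C|b]) = 3.
The system is consistent.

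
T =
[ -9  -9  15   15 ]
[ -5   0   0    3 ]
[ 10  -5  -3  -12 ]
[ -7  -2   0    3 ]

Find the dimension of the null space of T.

Row reduce to echelon form.
R2 ← R2 − (5/9)·R1: [0, 5, -25/3, -16/3]
R3 ← R3 + (10/9)·R1: [0, -15, 41/3, 14/3]
R4 ← R4 − (7/9)·R1: [0, 5, -35/3, -26/3]
R3 ← R3 + (3)·R2: [0, 0, -34/3, -34/3]
R4 ← R4 − R2: [0, 0, -10/3, -10/3]
R4 ← R4 − (5/17)·R3: [0, 0, 0, 0]
3 nonzero rows, so rank(T) = 3.
T has 4 columns; by rank–nullity, nullity = 4 − 3 = 1.

1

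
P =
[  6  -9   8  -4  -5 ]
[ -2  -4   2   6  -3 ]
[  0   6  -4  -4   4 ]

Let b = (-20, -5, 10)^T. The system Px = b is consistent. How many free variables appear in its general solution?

Row reduce the augmented matrix [P | b].
R2 ← R2 + (1/3)·R1: [0, -7, 14/3, 14/3, -14/3, -35/3]
R3 ← R3 + (6/7)·R2: [0, 0, 0, 0, 0, 0]
The echelon form has 2 nonzero rows, and every pivot lies in the first 5 columns, so rank(P) = rank([P|b]) = 2.
The system is consistent.
Free variables = (unknowns) − (rank) = 5 − 2 = 3.

3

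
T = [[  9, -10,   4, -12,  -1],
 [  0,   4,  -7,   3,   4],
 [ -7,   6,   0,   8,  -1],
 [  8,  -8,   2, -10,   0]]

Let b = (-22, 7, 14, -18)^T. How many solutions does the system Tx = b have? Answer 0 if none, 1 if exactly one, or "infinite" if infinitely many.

infinite

Row reduce the augmented matrix [T | b].
R3 ← R3 + (7/9)·R1: [0, -16/9, 28/9, -4/3, -16/9, -28/9]
R4 ← R4 − (8/9)·R1: [0, 8/9, -14/9, 2/3, 8/9, 14/9]
R3 ← R3 + (4/9)·R2: [0, 0, 0, 0, 0, 0]
R4 ← R4 − (2/9)·R2: [0, 0, 0, 0, 0, 0]
The echelon form has 2 nonzero rows, and every pivot lies in the first 5 columns, so rank(T) = rank([T|b]) = 2.
The system is consistent.
rank = 2 < 5 unknowns, so there are infinitely many solutions.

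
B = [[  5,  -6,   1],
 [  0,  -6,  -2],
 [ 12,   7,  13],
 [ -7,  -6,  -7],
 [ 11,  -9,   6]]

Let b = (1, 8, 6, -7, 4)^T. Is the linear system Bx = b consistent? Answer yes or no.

Row reduce the augmented matrix [B | b].
R3 ← R3 − (12/5)·R1: [0, 107/5, 53/5, 18/5]
R4 ← R4 + (7/5)·R1: [0, -72/5, -28/5, -28/5]
R5 ← R5 − (11/5)·R1: [0, 21/5, 19/5, 9/5]
R3 ← R3 + (107/30)·R2: [0, 0, 52/15, 482/15]
R4 ← R4 − (12/5)·R2: [0, 0, -4/5, -124/5]
R5 ← R5 + (7/10)·R2: [0, 0, 12/5, 37/5]
R4 ← R4 + (3/13)·R3: [0, 0, 0, -226/13]
R5 ← R5 − (9/13)·R3: [0, 0, 0, -193/13]
R5 ← R5 − (193/226)·R4: [0, 0, 0, 0]
The echelon form has 4 nonzero rows; the last pivot sits in the augmented column, so rank(B) = 3 but rank([B|b]) = 4.
Since the ranks differ, the system is inconsistent.

no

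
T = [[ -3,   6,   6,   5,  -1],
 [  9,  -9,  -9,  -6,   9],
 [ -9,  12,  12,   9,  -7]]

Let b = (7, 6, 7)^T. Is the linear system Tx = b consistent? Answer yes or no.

no

Row reduce the augmented matrix [T | b].
R2 ← R2 + (3)·R1: [0, 9, 9, 9, 6, 27]
R3 ← R3 − (3)·R1: [0, -6, -6, -6, -4, -14]
R3 ← R3 + (2/3)·R2: [0, 0, 0, 0, 0, 4]
The echelon form has 3 nonzero rows; the last pivot sits in the augmented column, so rank(T) = 2 but rank([T|b]) = 3.
Since the ranks differ, the system is inconsistent.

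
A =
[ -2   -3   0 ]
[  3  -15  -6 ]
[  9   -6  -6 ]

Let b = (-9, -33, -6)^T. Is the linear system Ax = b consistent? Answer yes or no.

Row reduce the augmented matrix [A | b].
R2 ← R2 + (3/2)·R1: [0, -39/2, -6, -93/2]
R3 ← R3 + (9/2)·R1: [0, -39/2, -6, -93/2]
R3 ← R3 − R2: [0, 0, 0, 0]
The echelon form has 2 nonzero rows, and every pivot lies in the first 3 columns, so rank(A) = rank([A|b]) = 2.
The system is consistent.

yes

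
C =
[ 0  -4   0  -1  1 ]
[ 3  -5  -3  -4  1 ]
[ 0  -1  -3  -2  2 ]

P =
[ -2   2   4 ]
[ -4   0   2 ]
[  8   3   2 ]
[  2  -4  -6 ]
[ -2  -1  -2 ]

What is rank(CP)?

First compute CP:
[[ 12,   3,  -4],
 [-20,  12,  18],
 [-28,  -3,   0]]
Now row reduce the product.
R2 ← R2 + (5/3)·R1: [0, 17, 34/3]
R3 ← R3 + (7/3)·R1: [0, 4, -28/3]
R3 ← R3 − (4/17)·R2: [0, 0, -12]
3 nonzero rows, so rank(CP) = 3.

3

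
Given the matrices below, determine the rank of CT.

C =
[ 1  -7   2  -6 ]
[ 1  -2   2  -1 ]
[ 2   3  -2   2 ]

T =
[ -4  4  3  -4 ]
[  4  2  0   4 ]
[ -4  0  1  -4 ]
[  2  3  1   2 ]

2

First compute CT:
[[-52, -28,  -1, -52],
 [-22,  -3,   4, -22],
 [ 16,  20,   6,  16]]
Now row reduce the product.
R2 ← R2 − (11/26)·R1: [0, 115/13, 115/26, 0]
R3 ← R3 + (4/13)·R1: [0, 148/13, 74/13, 0]
R3 ← R3 − (148/115)·R2: [0, 0, 0, 0]
2 nonzero rows, so rank(CT) = 2.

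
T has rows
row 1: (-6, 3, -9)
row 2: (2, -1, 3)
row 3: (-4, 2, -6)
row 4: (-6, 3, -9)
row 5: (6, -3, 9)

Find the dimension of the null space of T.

2

Row reduce to echelon form.
R2 ← R2 + (1/3)·R1: [0, 0, 0]
R3 ← R3 − (2/3)·R1: [0, 0, 0]
R4 ← R4 − R1: [0, 0, 0]
R5 ← R5 + R1: [0, 0, 0]
1 nonzero row, so rank(T) = 1.
T has 3 columns; by rank–nullity, nullity = 3 − 1 = 2.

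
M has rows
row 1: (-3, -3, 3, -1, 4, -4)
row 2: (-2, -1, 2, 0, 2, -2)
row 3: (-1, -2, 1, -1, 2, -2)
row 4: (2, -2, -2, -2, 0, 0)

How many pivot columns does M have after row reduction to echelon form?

2

Row reduce to echelon form.
R2 ← R2 − (2/3)·R1: [0, 1, 0, 2/3, -2/3, 2/3]
R3 ← R3 − (1/3)·R1: [0, -1, 0, -2/3, 2/3, -2/3]
R4 ← R4 + (2/3)·R1: [0, -4, 0, -8/3, 8/3, -8/3]
R3 ← R3 + R2: [0, 0, 0, 0, 0, 0]
R4 ← R4 + (4)·R2: [0, 0, 0, 0, 0, 0]
Echelon form has 2 nonzero rows, so rank(M) = 2.
Each nonzero row contributes one pivot column: 2 pivot columns.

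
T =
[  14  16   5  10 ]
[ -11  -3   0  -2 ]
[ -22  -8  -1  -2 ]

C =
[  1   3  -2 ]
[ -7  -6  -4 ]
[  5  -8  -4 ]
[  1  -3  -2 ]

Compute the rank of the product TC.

3

First compute TC:
[[-63, -124, -132],
 [  8,  -9,  38],
 [ 27,  -4,  84]]
Now row reduce the product.
R2 ← R2 + (8/63)·R1: [0, -1559/63, 446/21]
R3 ← R3 + (3/7)·R1: [0, -400/7, 192/7]
R3 ← R3 − (3600/1559)·R2: [0, 0, -33696/1559]
3 nonzero rows, so rank(TC) = 3.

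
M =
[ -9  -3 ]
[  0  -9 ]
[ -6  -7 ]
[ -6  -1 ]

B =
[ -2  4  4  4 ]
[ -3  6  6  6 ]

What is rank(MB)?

First compute MB:
[[ 27, -54, -54, -54],
 [ 27, -54, -54, -54],
 [ 33, -66, -66, -66],
 [ 15, -30, -30, -30]]
Now row reduce the product.
R2 ← R2 − R1: [0, 0, 0, 0]
R3 ← R3 − (11/9)·R1: [0, 0, 0, 0]
R4 ← R4 − (5/9)·R1: [0, 0, 0, 0]
1 nonzero row, so rank(MB) = 1.

1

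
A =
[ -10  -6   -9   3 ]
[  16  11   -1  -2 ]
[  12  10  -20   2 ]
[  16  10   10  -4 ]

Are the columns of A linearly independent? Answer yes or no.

no

Row reduce A to echelon form.
R2 ← R2 + (8/5)·R1: [0, 7/5, -77/5, 14/5]
R3 ← R3 + (6/5)·R1: [0, 14/5, -154/5, 28/5]
R4 ← R4 + (8/5)·R1: [0, 2/5, -22/5, 4/5]
R3 ← R3 − (2)·R2: [0, 0, 0, 0]
R4 ← R4 − (2/7)·R2: [0, 0, 0, 0]
2 pivots among 4 columns.
Only 2 < 4 pivot columns, so the columns are linearly dependent.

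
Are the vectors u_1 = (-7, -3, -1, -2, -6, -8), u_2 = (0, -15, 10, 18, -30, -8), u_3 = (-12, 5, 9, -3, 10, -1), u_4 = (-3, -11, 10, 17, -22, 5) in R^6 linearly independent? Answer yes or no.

Form the matrix with these vectors as rows and row reduce.
R3 ← R3 − (12/7)·R1: [0, 71/7, 75/7, 3/7, 142/7, 89/7]
R4 ← R4 − (3/7)·R1: [0, -68/7, 73/7, 125/7, -136/7, 59/7]
R3 ← R3 + (71/105)·R2: [0, 0, 367/21, 63/5, 0, 767/105]
R4 ← R4 − (68/105)·R2: [0, 0, 83/21, 31/5, 0, 1429/105]
R4 ← R4 − (83/367)·R3: [0, 0, 0, 6148/1835, 0, 21942/1835]
4 nonzero rows, so the 4 vectors span a space of dimension 4.
Since 4 = 4, the vectors are linearly independent.

yes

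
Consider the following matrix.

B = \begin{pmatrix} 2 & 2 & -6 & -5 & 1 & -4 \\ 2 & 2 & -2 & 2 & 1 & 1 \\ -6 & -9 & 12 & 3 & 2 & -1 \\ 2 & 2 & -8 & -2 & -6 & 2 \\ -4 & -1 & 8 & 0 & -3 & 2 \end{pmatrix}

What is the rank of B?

5

Row reduce to echelon form.
R2 ← R2 − R1: [0, 0, 4, 7, 0, 5]
R3 ← R3 + (3)·R1: [0, -3, -6, -12, 5, -13]
R4 ← R4 − R1: [0, 0, -2, 3, -7, 6]
R5 ← R5 + (2)·R1: [0, 3, -4, -10, -1, -6]
Swap R2 ↔ R3
R5 ← R5 + R2: [0, 0, -10, -22, 4, -19]
R4 ← R4 + (1/2)·R3: [0, 0, 0, 13/2, -7, 17/2]
R5 ← R5 + (5/2)·R3: [0, 0, 0, -9/2, 4, -13/2]
R5 ← R5 + (9/13)·R4: [0, 0, 0, 0, -11/13, -8/13]
Echelon form has 5 nonzero rows, so rank(B) = 5.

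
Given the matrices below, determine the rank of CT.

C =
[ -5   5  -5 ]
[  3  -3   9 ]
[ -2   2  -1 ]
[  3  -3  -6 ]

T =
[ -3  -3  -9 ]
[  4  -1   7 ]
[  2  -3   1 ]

2

First compute CT:
[[ 25,  25,  75],
 [ -3, -33, -39],
 [ 12,   7,  31],
 [-33,  12, -54]]
Now row reduce the product.
R2 ← R2 + (3/25)·R1: [0, -30, -30]
R3 ← R3 − (12/25)·R1: [0, -5, -5]
R4 ← R4 + (33/25)·R1: [0, 45, 45]
R3 ← R3 − (1/6)·R2: [0, 0, 0]
R4 ← R4 + (3/2)·R2: [0, 0, 0]
2 nonzero rows, so rank(CT) = 2.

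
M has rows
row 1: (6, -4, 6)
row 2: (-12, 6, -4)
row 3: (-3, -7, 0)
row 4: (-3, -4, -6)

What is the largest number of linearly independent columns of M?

Row reduce to echelon form.
R2 ← R2 + (2)·R1: [0, -2, 8]
R3 ← R3 + (1/2)·R1: [0, -9, 3]
R4 ← R4 + (1/2)·R1: [0, -6, -3]
R3 ← R3 − (9/2)·R2: [0, 0, -33]
R4 ← R4 − (3)·R2: [0, 0, -27]
R4 ← R4 − (9/11)·R3: [0, 0, 0]
Echelon form has 3 nonzero rows, so rank(M) = 3.
The rank gives the maximum number of linearly independent columns: 3.

3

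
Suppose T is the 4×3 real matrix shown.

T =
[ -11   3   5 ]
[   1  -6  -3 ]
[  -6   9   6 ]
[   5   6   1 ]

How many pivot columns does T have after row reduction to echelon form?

Row reduce to echelon form.
R2 ← R2 + (1/11)·R1: [0, -63/11, -28/11]
R3 ← R3 − (6/11)·R1: [0, 81/11, 36/11]
R4 ← R4 + (5/11)·R1: [0, 81/11, 36/11]
R3 ← R3 + (9/7)·R2: [0, 0, 0]
R4 ← R4 + (9/7)·R2: [0, 0, 0]
Echelon form has 2 nonzero rows, so rank(T) = 2.
Each nonzero row contributes one pivot column: 2 pivot columns.

2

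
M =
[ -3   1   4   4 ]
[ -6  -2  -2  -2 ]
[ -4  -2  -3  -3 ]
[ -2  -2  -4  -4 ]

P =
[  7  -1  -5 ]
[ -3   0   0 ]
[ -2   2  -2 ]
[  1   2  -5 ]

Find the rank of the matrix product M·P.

2

First compute MP:
[[-28,  19, -13],
 [-34,  -2,  44],
 [-19,  -8,  41],
 [ -4, -14,  38]]
Now row reduce the product.
R2 ← R2 − (17/14)·R1: [0, -351/14, 837/14]
R3 ← R3 − (19/28)·R1: [0, -585/28, 1395/28]
R4 ← R4 − (1/7)·R1: [0, -117/7, 279/7]
R3 ← R3 − (5/6)·R2: [0, 0, 0]
R4 ← R4 − (2/3)·R2: [0, 0, 0]
2 nonzero rows, so rank(MP) = 2.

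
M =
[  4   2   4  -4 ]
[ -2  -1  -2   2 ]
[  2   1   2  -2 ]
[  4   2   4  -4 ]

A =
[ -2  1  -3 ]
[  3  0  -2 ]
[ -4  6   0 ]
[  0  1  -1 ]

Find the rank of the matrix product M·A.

1

First compute MA:
[[-18,  24, -12],
 [  9, -12,   6],
 [ -9,  12,  -6],
 [-18,  24, -12]]
Now row reduce the product.
R2 ← R2 + (1/2)·R1: [0, 0, 0]
R3 ← R3 − (1/2)·R1: [0, 0, 0]
R4 ← R4 − R1: [0, 0, 0]
1 nonzero row, so rank(MA) = 1.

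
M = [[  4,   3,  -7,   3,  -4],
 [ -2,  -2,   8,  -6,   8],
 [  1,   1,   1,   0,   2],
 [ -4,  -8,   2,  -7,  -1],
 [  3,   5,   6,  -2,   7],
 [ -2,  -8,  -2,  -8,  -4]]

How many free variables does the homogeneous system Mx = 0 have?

0

Row reduce to echelon form.
R2 ← R2 + (1/2)·R1: [0, -1/2, 9/2, -9/2, 6]
R3 ← R3 − (1/4)·R1: [0, 1/4, 11/4, -3/4, 3]
R4 ← R4 + R1: [0, -5, -5, -4, -5]
R5 ← R5 − (3/4)·R1: [0, 11/4, 45/4, -17/4, 10]
R6 ← R6 + (1/2)·R1: [0, -13/2, -11/2, -13/2, -6]
R3 ← R3 + (1/2)·R2: [0, 0, 5, -3, 6]
R4 ← R4 − (10)·R2: [0, 0, -50, 41, -65]
R5 ← R5 + (11/2)·R2: [0, 0, 36, -29, 43]
R6 ← R6 − (13)·R2: [0, 0, -64, 52, -84]
R4 ← R4 + (10)·R3: [0, 0, 0, 11, -5]
R5 ← R5 − (36/5)·R3: [0, 0, 0, -37/5, -1/5]
R6 ← R6 + (64/5)·R3: [0, 0, 0, 68/5, -36/5]
R5 ← R5 + (37/55)·R4: [0, 0, 0, 0, -196/55]
R6 ← R6 − (68/55)·R4: [0, 0, 0, 0, -56/55]
R6 ← R6 − (2/7)·R5: [0, 0, 0, 0, 0]
5 nonzero rows, so rank(M) = 5.
M has 5 columns; by rank–nullity, nullity = 5 − 5 = 0.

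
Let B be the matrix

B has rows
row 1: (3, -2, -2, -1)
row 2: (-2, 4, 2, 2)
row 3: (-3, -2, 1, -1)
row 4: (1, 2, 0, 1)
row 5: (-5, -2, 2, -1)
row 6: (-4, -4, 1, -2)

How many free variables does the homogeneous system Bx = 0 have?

2

Row reduce to echelon form.
R2 ← R2 + (2/3)·R1: [0, 8/3, 2/3, 4/3]
R3 ← R3 + R1: [0, -4, -1, -2]
R4 ← R4 − (1/3)·R1: [0, 8/3, 2/3, 4/3]
R5 ← R5 + (5/3)·R1: [0, -16/3, -4/3, -8/3]
R6 ← R6 + (4/3)·R1: [0, -20/3, -5/3, -10/3]
R3 ← R3 + (3/2)·R2: [0, 0, 0, 0]
R4 ← R4 − R2: [0, 0, 0, 0]
R5 ← R5 + (2)·R2: [0, 0, 0, 0]
R6 ← R6 + (5/2)·R2: [0, 0, 0, 0]
2 nonzero rows, so rank(B) = 2.
B has 4 columns; by rank–nullity, nullity = 4 − 2 = 2.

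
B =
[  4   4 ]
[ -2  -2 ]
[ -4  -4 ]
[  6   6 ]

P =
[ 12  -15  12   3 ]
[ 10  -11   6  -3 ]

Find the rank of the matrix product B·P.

1

First compute BP:
[[ 88, -104,  72,   0],
 [-44,  52, -36,   0],
 [-88, 104, -72,   0],
 [132, -156, 108,   0]]
Now row reduce the product.
R2 ← R2 + (1/2)·R1: [0, 0, 0, 0]
R3 ← R3 + R1: [0, 0, 0, 0]
R4 ← R4 − (3/2)·R1: [0, 0, 0, 0]
1 nonzero row, so rank(BP) = 1.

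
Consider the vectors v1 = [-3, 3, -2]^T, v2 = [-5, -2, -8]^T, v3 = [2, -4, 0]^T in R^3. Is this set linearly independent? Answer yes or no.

no

Form the matrix with these vectors as rows and row reduce.
R2 ← R2 − (5/3)·R1: [0, -7, -14/3]
R3 ← R3 + (2/3)·R1: [0, -2, -4/3]
R3 ← R3 − (2/7)·R2: [0, 0, 0]
2 nonzero rows, so the 3 vectors span a space of dimension 2.
Since 2 < 3, the vectors are linearly dependent.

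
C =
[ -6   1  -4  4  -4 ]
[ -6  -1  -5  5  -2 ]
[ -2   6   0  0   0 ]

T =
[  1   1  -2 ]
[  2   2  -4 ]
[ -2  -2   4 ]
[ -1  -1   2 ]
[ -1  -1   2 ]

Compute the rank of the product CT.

1

First compute CT:
[[  4,   4,  -8],
 [ -1,  -1,   2],
 [ 10,  10, -20]]
Now row reduce the product.
R2 ← R2 + (1/4)·R1: [0, 0, 0]
R3 ← R3 − (5/2)·R1: [0, 0, 0]
1 nonzero row, so rank(CT) = 1.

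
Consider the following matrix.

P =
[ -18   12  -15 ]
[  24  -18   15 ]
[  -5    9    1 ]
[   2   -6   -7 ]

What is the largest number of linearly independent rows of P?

3

Row reduce to echelon form.
R2 ← R2 + (4/3)·R1: [0, -2, -5]
R3 ← R3 − (5/18)·R1: [0, 17/3, 31/6]
R4 ← R4 + (1/9)·R1: [0, -14/3, -26/3]
R3 ← R3 + (17/6)·R2: [0, 0, -9]
R4 ← R4 − (7/3)·R2: [0, 0, 3]
R4 ← R4 + (1/3)·R3: [0, 0, 0]
Echelon form has 3 nonzero rows, so rank(P) = 3.
The rank gives the maximum number of linearly independent rows: 3.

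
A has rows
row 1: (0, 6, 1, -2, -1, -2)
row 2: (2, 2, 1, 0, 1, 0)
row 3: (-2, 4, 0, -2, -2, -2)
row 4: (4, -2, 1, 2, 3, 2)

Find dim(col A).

2

Row reduce to echelon form.
Swap R1 ↔ R2
R3 ← R3 + R1: [0, 6, 1, -2, -1, -2]
R4 ← R4 − (2)·R1: [0, -6, -1, 2, 1, 2]
R3 ← R3 − R2: [0, 0, 0, 0, 0, 0]
R4 ← R4 + R2: [0, 0, 0, 0, 0, 0]
Echelon form has 2 nonzero rows, so rank(A) = 2.
The column space has dimension equal to the rank: 2.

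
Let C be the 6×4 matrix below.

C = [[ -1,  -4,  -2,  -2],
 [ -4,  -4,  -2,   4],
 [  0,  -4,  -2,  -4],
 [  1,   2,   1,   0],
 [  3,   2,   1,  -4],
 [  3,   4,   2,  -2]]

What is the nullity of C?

Row reduce to echelon form.
R2 ← R2 − (4)·R1: [0, 12, 6, 12]
R4 ← R4 + R1: [0, -2, -1, -2]
R5 ← R5 + (3)·R1: [0, -10, -5, -10]
R6 ← R6 + (3)·R1: [0, -8, -4, -8]
R3 ← R3 + (1/3)·R2: [0, 0, 0, 0]
R4 ← R4 + (1/6)·R2: [0, 0, 0, 0]
R5 ← R5 + (5/6)·R2: [0, 0, 0, 0]
R6 ← R6 + (2/3)·R2: [0, 0, 0, 0]
2 nonzero rows, so rank(C) = 2.
C has 4 columns; by rank–nullity, nullity = 4 − 2 = 2.

2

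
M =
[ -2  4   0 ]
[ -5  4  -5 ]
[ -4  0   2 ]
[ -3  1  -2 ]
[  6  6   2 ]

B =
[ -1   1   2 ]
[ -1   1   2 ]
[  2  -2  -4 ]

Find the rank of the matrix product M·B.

1

First compute MB:
[[ -2,   2,   4],
 [ -9,   9,  18],
 [  8,  -8, -16],
 [ -2,   2,   4],
 [ -8,   8,  16]]
Now row reduce the product.
R2 ← R2 − (9/2)·R1: [0, 0, 0]
R3 ← R3 + (4)·R1: [0, 0, 0]
R4 ← R4 − R1: [0, 0, 0]
R5 ← R5 − (4)·R1: [0, 0, 0]
1 nonzero row, so rank(MB) = 1.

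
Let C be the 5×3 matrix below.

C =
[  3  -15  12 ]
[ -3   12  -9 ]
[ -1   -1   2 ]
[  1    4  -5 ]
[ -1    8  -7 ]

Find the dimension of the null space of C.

1

Row reduce to echelon form.
R2 ← R2 + R1: [0, -3, 3]
R3 ← R3 + (1/3)·R1: [0, -6, 6]
R4 ← R4 − (1/3)·R1: [0, 9, -9]
R5 ← R5 + (1/3)·R1: [0, 3, -3]
R3 ← R3 − (2)·R2: [0, 0, 0]
R4 ← R4 + (3)·R2: [0, 0, 0]
R5 ← R5 + R2: [0, 0, 0]
2 nonzero rows, so rank(C) = 2.
C has 3 columns; by rank–nullity, nullity = 3 − 2 = 1.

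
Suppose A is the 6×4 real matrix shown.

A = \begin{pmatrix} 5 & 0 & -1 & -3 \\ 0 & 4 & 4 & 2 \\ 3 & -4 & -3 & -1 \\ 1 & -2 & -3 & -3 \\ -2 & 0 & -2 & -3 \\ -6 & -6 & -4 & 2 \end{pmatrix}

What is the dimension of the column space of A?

Row reduce to echelon form.
R3 ← R3 − (3/5)·R1: [0, -4, -12/5, 4/5]
R4 ← R4 − (1/5)·R1: [0, -2, -14/5, -12/5]
R5 ← R5 + (2/5)·R1: [0, 0, -12/5, -21/5]
R6 ← R6 + (6/5)·R1: [0, -6, -26/5, -8/5]
R3 ← R3 + R2: [0, 0, 8/5, 14/5]
R4 ← R4 + (1/2)·R2: [0, 0, -4/5, -7/5]
R6 ← R6 + (3/2)·R2: [0, 0, 4/5, 7/5]
R4 ← R4 + (1/2)·R3: [0, 0, 0, 0]
R5 ← R5 + (3/2)·R3: [0, 0, 0, 0]
R6 ← R6 − (1/2)·R3: [0, 0, 0, 0]
Echelon form has 3 nonzero rows, so rank(A) = 3.
The column space has dimension equal to the rank: 3.

3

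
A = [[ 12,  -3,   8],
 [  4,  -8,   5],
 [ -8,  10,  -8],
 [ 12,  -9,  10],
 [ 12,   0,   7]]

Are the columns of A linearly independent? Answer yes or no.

no

Row reduce A to echelon form.
R2 ← R2 − (1/3)·R1: [0, -7, 7/3]
R3 ← R3 + (2/3)·R1: [0, 8, -8/3]
R4 ← R4 − R1: [0, -6, 2]
R5 ← R5 − R1: [0, 3, -1]
R3 ← R3 + (8/7)·R2: [0, 0, 0]
R4 ← R4 − (6/7)·R2: [0, 0, 0]
R5 ← R5 + (3/7)·R2: [0, 0, 0]
2 pivots among 3 columns.
Only 2 < 3 pivot columns, so the columns are linearly dependent.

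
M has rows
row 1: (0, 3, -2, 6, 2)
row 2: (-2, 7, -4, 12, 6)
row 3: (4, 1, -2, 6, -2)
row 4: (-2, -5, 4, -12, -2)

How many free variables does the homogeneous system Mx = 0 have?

3

Row reduce to echelon form.
Swap R1 ↔ R2
R3 ← R3 + (2)·R1: [0, 15, -10, 30, 10]
R4 ← R4 − R1: [0, -12, 8, -24, -8]
R3 ← R3 − (5)·R2: [0, 0, 0, 0, 0]
R4 ← R4 + (4)·R2: [0, 0, 0, 0, 0]
2 nonzero rows, so rank(M) = 2.
M has 5 columns; by rank–nullity, nullity = 5 − 2 = 3.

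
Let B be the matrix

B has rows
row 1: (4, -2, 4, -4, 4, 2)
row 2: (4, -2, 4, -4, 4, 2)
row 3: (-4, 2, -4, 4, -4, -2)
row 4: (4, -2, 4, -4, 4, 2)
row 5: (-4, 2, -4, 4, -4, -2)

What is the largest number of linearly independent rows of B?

Row reduce to echelon form.
R2 ← R2 − R1: [0, 0, 0, 0, 0, 0]
R3 ← R3 + R1: [0, 0, 0, 0, 0, 0]
R4 ← R4 − R1: [0, 0, 0, 0, 0, 0]
R5 ← R5 + R1: [0, 0, 0, 0, 0, 0]
Echelon form has 1 nonzero row, so rank(B) = 1.
The rank gives the maximum number of linearly independent rows: 1.

1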